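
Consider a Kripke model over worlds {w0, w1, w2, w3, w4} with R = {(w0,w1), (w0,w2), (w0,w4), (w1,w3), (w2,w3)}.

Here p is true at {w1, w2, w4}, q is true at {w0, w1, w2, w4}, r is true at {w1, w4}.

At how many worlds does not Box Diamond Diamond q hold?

w0: Box Diamond Diamond q is F. ✓
w1: Box Diamond Diamond q is F. ✓
w2: Box Diamond Diamond q is F. ✓
w3: Box Diamond Diamond q is T. ✗
w4: Box Diamond Diamond q is T. ✗
Satisfying worlds: {w0, w1, w2}.

3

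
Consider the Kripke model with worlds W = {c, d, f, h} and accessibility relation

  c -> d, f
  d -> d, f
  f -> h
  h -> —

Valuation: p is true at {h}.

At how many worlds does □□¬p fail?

2

c: successors {d, f}; □¬p there: d:T, f:F. ✗
d: successors {d, f}; □¬p there: d:T, f:F. ✗
f: successors {h}; □¬p there: h:T. ✓
h: no successors, so □□¬p holds vacuously. ✓
Satisfying worlds: {f, h}.
So □□¬p fails at the other 2 worlds.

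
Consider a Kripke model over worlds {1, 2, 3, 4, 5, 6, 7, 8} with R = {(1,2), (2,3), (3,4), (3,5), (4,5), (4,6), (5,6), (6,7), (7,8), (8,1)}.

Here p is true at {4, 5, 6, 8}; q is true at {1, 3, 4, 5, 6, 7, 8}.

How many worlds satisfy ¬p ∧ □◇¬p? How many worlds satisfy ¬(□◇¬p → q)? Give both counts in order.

For ¬p ∧ □◇¬p:
1: ¬p is T, □◇¬p is T. ✓
2: ¬p is T, □◇¬p is F. ✗
3: ¬p is T, □◇¬p is F. ✗
4: ¬p is F, □◇¬p is F. ✗
5: ¬p is F, □◇¬p is T. ✗
6: ¬p is F, □◇¬p is F. ✗
7: ¬p is T, □◇¬p is T. ✓
8: ¬p is F, □◇¬p is T. ✗
— 2 worlds.
For ¬(□◇¬p → q):
1: □◇¬p → q is T. ✗
2: □◇¬p → q is T. ✗
3: □◇¬p → q is T. ✗
4: □◇¬p → q is T. ✗
5: □◇¬p → q is T. ✗
6: □◇¬p → q is T. ✗
7: □◇¬p → q is T. ✗
8: □◇¬p → q is T. ✗
— 0 worlds.

2 and 0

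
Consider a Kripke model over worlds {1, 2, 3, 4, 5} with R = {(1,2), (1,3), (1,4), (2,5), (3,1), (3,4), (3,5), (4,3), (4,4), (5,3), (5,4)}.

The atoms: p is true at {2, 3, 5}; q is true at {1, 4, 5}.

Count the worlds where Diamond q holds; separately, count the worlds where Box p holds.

For Diamond q:
1: successors {2, 3, 4}; q there: 2:F, 3:F, 4:T. ✓
2: successors {5}; q there: 5:T. ✓
3: successors {1, 4, 5}; q there: 1:T, 4:T, 5:T. ✓
4: successors {3, 4}; q there: 3:F, 4:T. ✓
5: successors {3, 4}; q there: 3:F, 4:T. ✓
— 5 worlds.
For Box p:
1: successors {2, 3, 4}; p there: 2:T, 3:T, 4:F. ✗
2: successors {5}; p there: 5:T. ✓
3: successors {1, 4, 5}; p there: 1:F, 4:F, 5:T. ✗
4: successors {3, 4}; p there: 3:T, 4:F. ✗
5: successors {3, 4}; p there: 3:T, 4:F. ✗
— 1 world.

5 and 1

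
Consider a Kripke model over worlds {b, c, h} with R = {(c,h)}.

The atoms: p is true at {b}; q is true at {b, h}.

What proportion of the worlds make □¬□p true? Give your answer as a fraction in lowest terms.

b: no successors, so □¬□p holds vacuously. ✓
c: successors {h}; ¬□p there: h:F. ✗
h: no successors, so □¬□p holds vacuously. ✓
That's 2 of 3 worlds, so 2/3.

2/3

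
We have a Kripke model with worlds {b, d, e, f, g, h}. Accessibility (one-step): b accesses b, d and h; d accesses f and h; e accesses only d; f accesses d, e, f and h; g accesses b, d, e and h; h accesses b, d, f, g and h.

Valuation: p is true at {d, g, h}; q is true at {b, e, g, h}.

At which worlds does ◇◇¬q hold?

b: successors {b, d, h}; ◇¬q there: b:T, d:T, h:T. ✓
d: successors {f, h}; ◇¬q there: f:T, h:T. ✓
e: successors {d}; ◇¬q there: d:T. ✓
f: successors {d, e, f, h}; ◇¬q there: d:T, e:T, f:T, h:T. ✓
g: successors {b, d, e, h}; ◇¬q there: b:T, d:T, e:T, h:T. ✓
h: successors {b, d, f, g, h}; ◇¬q there: b:T, d:T, f:T, g:T, h:T. ✓

{b, d, e, f, g, h}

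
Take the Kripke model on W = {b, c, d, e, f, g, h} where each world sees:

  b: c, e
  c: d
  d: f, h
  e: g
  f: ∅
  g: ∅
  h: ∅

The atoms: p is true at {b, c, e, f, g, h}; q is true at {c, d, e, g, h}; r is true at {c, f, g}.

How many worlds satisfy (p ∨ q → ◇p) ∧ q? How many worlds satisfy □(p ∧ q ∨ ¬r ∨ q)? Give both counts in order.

2 and 6

For (p ∨ q → ◇p) ∧ q:
b: p ∨ q → ◇p is T, q is F. ✗
c: p ∨ q → ◇p is F, q is T. ✗
d: p ∨ q → ◇p is T, q is T. ✓
e: p ∨ q → ◇p is T, q is T. ✓
f: p ∨ q → ◇p is F, q is F. ✗
g: p ∨ q → ◇p is F, q is T. ✗
h: p ∨ q → ◇p is F, q is T. ✗
— 2 worlds.
For □(p ∧ q ∨ ¬r ∨ q):
b: successors {c, e}; p ∧ q ∨ ¬r ∨ q there: c:T, e:T. ✓
c: successors {d}; p ∧ q ∨ ¬r ∨ q there: d:T. ✓
d: successors {f, h}; p ∧ q ∨ ¬r ∨ q there: f:F, h:T. ✗
e: successors {g}; p ∧ q ∨ ¬r ∨ q there: g:T. ✓
f: no successors, so □(p ∧ q ∨ ¬r ∨ q) holds vacuously. ✓
g: no successors, so □(p ∧ q ∨ ¬r ∨ q) holds vacuously. ✓
h: no successors, so □(p ∧ q ∨ ¬r ∨ q) holds vacuously. ✓
— 6 worlds.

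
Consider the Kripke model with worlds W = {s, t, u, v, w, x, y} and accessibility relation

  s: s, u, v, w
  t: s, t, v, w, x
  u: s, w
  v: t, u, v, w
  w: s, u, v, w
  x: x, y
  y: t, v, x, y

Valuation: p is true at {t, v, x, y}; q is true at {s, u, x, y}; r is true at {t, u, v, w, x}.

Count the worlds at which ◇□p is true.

3

s: successors {s, u, v, w}; □p there: s:F, u:F, v:F, w:F. ✗
t: successors {s, t, v, w, x}; □p there: s:F, t:F, v:F, w:F, x:T. ✓
u: successors {s, w}; □p there: s:F, w:F. ✗
v: successors {t, u, v, w}; □p there: t:F, u:F, v:F, w:F. ✗
w: successors {s, u, v, w}; □p there: s:F, u:F, v:F, w:F. ✗
x: successors {x, y}; □p there: x:T, y:T. ✓
y: successors {t, v, x, y}; □p there: t:F, v:F, x:T, y:T. ✓
Satisfying worlds: {t, x, y}.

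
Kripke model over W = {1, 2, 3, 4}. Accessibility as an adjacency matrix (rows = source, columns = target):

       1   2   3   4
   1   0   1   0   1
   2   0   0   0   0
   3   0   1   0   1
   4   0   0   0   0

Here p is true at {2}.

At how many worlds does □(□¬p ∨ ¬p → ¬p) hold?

2

1: successors {2, 4}; □¬p ∨ ¬p → ¬p there: 2:F, 4:T. ✗
2: no successors, so □(□¬p ∨ ¬p → ¬p) holds vacuously. ✓
3: successors {2, 4}; □¬p ∨ ¬p → ¬p there: 2:F, 4:T. ✗
4: no successors, so □(□¬p ∨ ¬p → ¬p) holds vacuously. ✓
Satisfying worlds: {2, 4}.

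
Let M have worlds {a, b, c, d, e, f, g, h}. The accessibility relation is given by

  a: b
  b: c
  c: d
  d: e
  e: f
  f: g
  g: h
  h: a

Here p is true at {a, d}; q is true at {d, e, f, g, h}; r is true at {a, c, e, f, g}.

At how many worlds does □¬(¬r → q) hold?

a: successors {b}; ¬(¬r → q) there: b:T. ✓
b: successors {c}; ¬(¬r → q) there: c:F. ✗
c: successors {d}; ¬(¬r → q) there: d:F. ✗
d: successors {e}; ¬(¬r → q) there: e:F. ✗
e: successors {f}; ¬(¬r → q) there: f:F. ✗
f: successors {g}; ¬(¬r → q) there: g:F. ✗
g: successors {h}; ¬(¬r → q) there: h:F. ✗
h: successors {a}; ¬(¬r → q) there: a:F. ✗
Satisfying worlds: {a}.

1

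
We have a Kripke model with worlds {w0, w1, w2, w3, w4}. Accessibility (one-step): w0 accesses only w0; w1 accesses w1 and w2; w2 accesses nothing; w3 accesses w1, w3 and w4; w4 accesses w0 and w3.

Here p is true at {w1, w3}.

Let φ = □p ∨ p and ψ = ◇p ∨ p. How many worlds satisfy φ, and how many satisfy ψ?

For □p ∨ p:
w0: □p is F, p is F. ✗
w1: □p is F, p is T. ✓
w2: □p is T, p is F. ✓
w3: □p is F, p is T. ✓
w4: □p is F, p is F. ✗
— 3 worlds.
For ◇p ∨ p:
w0: ◇p is F, p is F. ✗
w1: ◇p is T, p is T. ✓
w2: ◇p is F, p is F. ✗
w3: ◇p is T, p is T. ✓
w4: ◇p is T, p is F. ✓
— 3 worlds.

3 and 3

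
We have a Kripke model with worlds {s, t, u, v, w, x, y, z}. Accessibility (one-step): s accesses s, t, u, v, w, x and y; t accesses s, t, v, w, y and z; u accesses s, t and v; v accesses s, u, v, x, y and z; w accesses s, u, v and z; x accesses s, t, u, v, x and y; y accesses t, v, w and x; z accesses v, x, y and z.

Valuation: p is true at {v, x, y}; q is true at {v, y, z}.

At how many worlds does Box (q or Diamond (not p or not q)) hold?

s: successors {s, t, u, v, w, x, y}; q or Diamond (not p or not q) there: s:T, t:T, u:T, v:T, w:T, x:T, y:T. ✓
t: successors {s, t, v, w, y, z}; q or Diamond (not p or not q) there: s:T, t:T, v:T, w:T, y:T, z:T. ✓
u: successors {s, t, v}; q or Diamond (not p or not q) there: s:T, t:T, v:T. ✓
v: successors {s, u, v, x, y, z}; q or Diamond (not p or not q) there: s:T, u:T, v:T, x:T, y:T, z:T. ✓
w: successors {s, u, v, z}; q or Diamond (not p or not q) there: s:T, u:T, v:T, z:T. ✓
x: successors {s, t, u, v, x, y}; q or Diamond (not p or not q) there: s:T, t:T, u:T, v:T, x:T, y:T. ✓
y: successors {t, v, w, x}; q or Diamond (not p or not q) there: t:T, v:T, w:T, x:T. ✓
z: successors {v, x, y, z}; q or Diamond (not p or not q) there: v:T, x:T, y:T, z:T. ✓
Satisfying worlds: {s, t, u, v, w, x, y, z}.

8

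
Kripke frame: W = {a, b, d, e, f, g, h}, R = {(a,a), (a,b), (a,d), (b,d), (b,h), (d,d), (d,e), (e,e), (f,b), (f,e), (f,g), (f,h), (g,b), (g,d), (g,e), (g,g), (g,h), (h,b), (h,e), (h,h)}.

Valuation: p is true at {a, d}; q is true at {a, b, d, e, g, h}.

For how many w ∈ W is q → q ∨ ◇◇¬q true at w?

7

a: q is T, q ∨ ◇◇¬q is T. ✓
b: q is T, q ∨ ◇◇¬q is T. ✓
d: q is T, q ∨ ◇◇¬q is T. ✓
e: q is T, q ∨ ◇◇¬q is T. ✓
f: q is F, q ∨ ◇◇¬q is F. ✓
g: q is T, q ∨ ◇◇¬q is T. ✓
h: q is T, q ∨ ◇◇¬q is T. ✓
Satisfying worlds: {a, b, d, e, f, g, h}.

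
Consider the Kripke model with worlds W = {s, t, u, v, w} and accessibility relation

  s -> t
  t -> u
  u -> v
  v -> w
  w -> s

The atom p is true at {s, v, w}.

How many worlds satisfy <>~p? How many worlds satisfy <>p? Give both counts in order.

For <>~p:
s: successors {t}; ~p there: t:T. ✓
t: successors {u}; ~p there: u:T. ✓
u: successors {v}; ~p there: v:F. ✗
v: successors {w}; ~p there: w:F. ✗
w: successors {s}; ~p there: s:F. ✗
— 2 worlds.
For <>p:
s: successors {t}; p there: t:F. ✗
t: successors {u}; p there: u:F. ✗
u: successors {v}; p there: v:T. ✓
v: successors {w}; p there: w:T. ✓
w: successors {s}; p there: s:T. ✓
— 3 worlds.

2 and 3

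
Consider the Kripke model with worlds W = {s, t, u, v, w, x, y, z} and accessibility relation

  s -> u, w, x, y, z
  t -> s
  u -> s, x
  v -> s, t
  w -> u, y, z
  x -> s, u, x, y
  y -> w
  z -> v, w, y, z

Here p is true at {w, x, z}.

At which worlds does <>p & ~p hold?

{s, u, y}

s: <>p is T, ~p is T. ✓
t: <>p is F, ~p is T. ✗
u: <>p is T, ~p is T. ✓
v: <>p is F, ~p is T. ✗
w: <>p is T, ~p is F. ✗
x: <>p is T, ~p is F. ✗
y: <>p is T, ~p is T. ✓
z: <>p is T, ~p is F. ✗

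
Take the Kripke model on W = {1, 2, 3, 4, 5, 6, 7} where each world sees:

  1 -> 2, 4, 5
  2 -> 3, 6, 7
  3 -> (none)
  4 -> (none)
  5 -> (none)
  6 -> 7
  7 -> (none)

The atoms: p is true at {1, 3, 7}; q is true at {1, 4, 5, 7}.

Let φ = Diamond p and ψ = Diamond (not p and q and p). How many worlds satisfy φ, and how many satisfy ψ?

2 and 0

For Diamond p:
1: successors {2, 4, 5}; p there: 2:F, 4:F, 5:F. ✗
2: successors {3, 6, 7}; p there: 3:T, 6:F, 7:T. ✓
3: no successors, so Diamond p fails. ✗
4: no successors, so Diamond p fails. ✗
5: no successors, so Diamond p fails. ✗
6: successors {7}; p there: 7:T. ✓
7: no successors, so Diamond p fails. ✗
— 2 worlds.
For Diamond (not p and q and p):
1: successors {2, 4, 5}; not p and q and p there: 2:F, 4:F, 5:F. ✗
2: successors {3, 6, 7}; not p and q and p there: 3:F, 6:F, 7:F. ✗
3: no successors, so Diamond (not p and q and p) fails. ✗
4: no successors, so Diamond (not p and q and p) fails. ✗
5: no successors, so Diamond (not p and q and p) fails. ✗
6: successors {7}; not p and q and p there: 7:F. ✗
7: no successors, so Diamond (not p and q and p) fails. ✗
— 0 worlds.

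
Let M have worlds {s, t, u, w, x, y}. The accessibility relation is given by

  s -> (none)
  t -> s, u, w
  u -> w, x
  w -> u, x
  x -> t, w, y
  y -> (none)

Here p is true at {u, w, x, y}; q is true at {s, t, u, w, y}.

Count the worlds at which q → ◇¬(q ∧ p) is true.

s: q is T, ◇¬(q ∧ p) is F. ✗
t: q is T, ◇¬(q ∧ p) is T. ✓
u: q is T, ◇¬(q ∧ p) is T. ✓
w: q is T, ◇¬(q ∧ p) is T. ✓
x: q is F, ◇¬(q ∧ p) is T. ✓
y: q is T, ◇¬(q ∧ p) is F. ✗
Satisfying worlds: {t, u, w, x}.

4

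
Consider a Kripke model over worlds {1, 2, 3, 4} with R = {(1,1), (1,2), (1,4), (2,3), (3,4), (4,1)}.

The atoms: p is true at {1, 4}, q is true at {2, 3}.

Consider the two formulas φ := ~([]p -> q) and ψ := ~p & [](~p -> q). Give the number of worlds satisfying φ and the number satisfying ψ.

For ~([]p -> q):
1: []p -> q is T. ✗
2: []p -> q is T. ✗
3: []p -> q is T. ✗
4: []p -> q is F. ✓
— 1 world.
For ~p & [](~p -> q):
1: ~p is F, [](~p -> q) is T. ✗
2: ~p is T, [](~p -> q) is T. ✓
3: ~p is T, [](~p -> q) is T. ✓
4: ~p is F, [](~p -> q) is T. ✗
— 2 worlds.

1 and 2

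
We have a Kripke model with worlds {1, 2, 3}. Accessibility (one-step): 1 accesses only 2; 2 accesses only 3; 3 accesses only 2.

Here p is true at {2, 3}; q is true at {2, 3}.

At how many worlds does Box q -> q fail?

1: Box q is T, q is F. ✗
2: Box q is T, q is T. ✓
3: Box q is T, q is T. ✓
Satisfying worlds: {2, 3}.
So Box q -> q fails at the other 1 world.

1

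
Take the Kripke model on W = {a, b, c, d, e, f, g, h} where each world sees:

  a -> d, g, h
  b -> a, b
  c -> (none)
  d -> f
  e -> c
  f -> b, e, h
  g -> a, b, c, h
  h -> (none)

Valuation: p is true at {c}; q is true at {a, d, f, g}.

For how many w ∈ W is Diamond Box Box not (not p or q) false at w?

a: successors {d, g, h}; Box Box not (not p or q) there: d:F, g:F, h:T. ✓
b: successors {a, b}; Box Box not (not p or q) there: a:F, b:F. ✗
c: no successors, so Diamond Box Box not (not p or q) fails. ✗
d: successors {f}; Box Box not (not p or q) there: f:F. ✗
e: successors {c}; Box Box not (not p or q) there: c:T. ✓
f: successors {b, e, h}; Box Box not (not p or q) there: b:F, e:T, h:T. ✓
g: successors {a, b, c, h}; Box Box not (not p or q) there: a:F, b:F, c:T, h:T. ✓
h: no successors, so Diamond Box Box not (not p or q) fails. ✗
Satisfying worlds: {a, e, f, g}.
So Diamond Box Box not (not p or q) fails at the other 4 worlds.

4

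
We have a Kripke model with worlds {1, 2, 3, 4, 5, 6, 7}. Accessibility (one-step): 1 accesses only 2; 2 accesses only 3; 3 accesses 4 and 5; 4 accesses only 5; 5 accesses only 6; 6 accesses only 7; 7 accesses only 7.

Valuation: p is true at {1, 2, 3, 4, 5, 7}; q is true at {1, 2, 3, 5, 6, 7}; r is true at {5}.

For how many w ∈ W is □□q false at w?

1: successors {2}; □q there: 2:T. ✓
2: successors {3}; □q there: 3:F. ✗
3: successors {4, 5}; □q there: 4:T, 5:T. ✓
4: successors {5}; □q there: 5:T. ✓
5: successors {6}; □q there: 6:T. ✓
6: successors {7}; □q there: 7:T. ✓
7: successors {7}; □q there: 7:T. ✓
Satisfying worlds: {1, 3, 4, 5, 6, 7}.
So □□q fails at the other 1 world.

1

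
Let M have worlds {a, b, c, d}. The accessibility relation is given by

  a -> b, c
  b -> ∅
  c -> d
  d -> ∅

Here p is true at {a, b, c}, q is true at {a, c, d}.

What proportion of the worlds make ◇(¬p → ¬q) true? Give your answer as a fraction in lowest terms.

1/4

a: successors {b, c}; ¬p → ¬q there: b:T, c:T. ✓
b: no successors, so ◇(¬p → ¬q) fails. ✗
c: successors {d}; ¬p → ¬q there: d:F. ✗
d: no successors, so ◇(¬p → ¬q) fails. ✗
That's 1 of 4 worlds, so 1/4.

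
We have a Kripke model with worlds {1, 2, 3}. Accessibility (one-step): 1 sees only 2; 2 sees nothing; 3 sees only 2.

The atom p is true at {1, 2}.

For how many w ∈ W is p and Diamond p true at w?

1: p is T, Diamond p is T. ✓
2: p is T, Diamond p is F. ✗
3: p is F, Diamond p is T. ✗
Satisfying worlds: {1}.

1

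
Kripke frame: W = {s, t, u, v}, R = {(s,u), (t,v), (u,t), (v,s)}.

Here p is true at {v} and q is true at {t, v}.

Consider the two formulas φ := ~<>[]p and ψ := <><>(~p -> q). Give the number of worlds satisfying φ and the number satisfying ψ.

For ~<>[]p:
s: <>[]p is F. ✓
t: <>[]p is F. ✓
u: <>[]p is T. ✗
v: <>[]p is F. ✓
— 3 worlds.
For <><>(~p -> q):
s: successors {u}; <>(~p -> q) there: u:T. ✓
t: successors {v}; <>(~p -> q) there: v:F. ✗
u: successors {t}; <>(~p -> q) there: t:T. ✓
v: successors {s}; <>(~p -> q) there: s:F. ✗
— 2 worlds.

3 and 2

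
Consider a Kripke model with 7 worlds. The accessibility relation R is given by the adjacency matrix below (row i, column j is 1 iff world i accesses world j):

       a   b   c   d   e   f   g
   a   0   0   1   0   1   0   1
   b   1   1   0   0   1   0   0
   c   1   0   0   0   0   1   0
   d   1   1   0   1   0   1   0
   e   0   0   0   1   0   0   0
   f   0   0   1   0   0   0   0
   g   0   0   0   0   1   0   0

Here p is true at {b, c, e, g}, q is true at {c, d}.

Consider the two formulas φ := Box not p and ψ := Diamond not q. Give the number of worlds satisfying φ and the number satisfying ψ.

For Box not p:
a: successors {c, e, g}; not p there: c:F, e:F, g:F. ✗
b: successors {a, b, e}; not p there: a:T, b:F, e:F. ✗
c: successors {a, f}; not p there: a:T, f:T. ✓
d: successors {a, b, d, f}; not p there: a:T, b:F, d:T, f:T. ✗
e: successors {d}; not p there: d:T. ✓
f: successors {c}; not p there: c:F. ✗
g: successors {e}; not p there: e:F. ✗
— 2 worlds.
For Diamond not q:
a: successors {c, e, g}; not q there: c:F, e:T, g:T. ✓
b: successors {a, b, e}; not q there: a:T, b:T, e:T. ✓
c: successors {a, f}; not q there: a:T, f:T. ✓
d: successors {a, b, d, f}; not q there: a:T, b:T, d:F, f:T. ✓
e: successors {d}; not q there: d:F. ✗
f: successors {c}; not q there: c:F. ✗
g: successors {e}; not q there: e:T. ✓
— 5 worlds.

2 and 5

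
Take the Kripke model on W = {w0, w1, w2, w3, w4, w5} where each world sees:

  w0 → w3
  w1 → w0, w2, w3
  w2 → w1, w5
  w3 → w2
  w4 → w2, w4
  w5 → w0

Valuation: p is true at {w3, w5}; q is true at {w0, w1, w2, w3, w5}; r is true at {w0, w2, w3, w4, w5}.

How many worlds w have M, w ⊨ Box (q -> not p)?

w0: successors {w3}; q -> not p there: w3:F. ✗
w1: successors {w0, w2, w3}; q -> not p there: w0:T, w2:T, w3:F. ✗
w2: successors {w1, w5}; q -> not p there: w1:T, w5:F. ✗
w3: successors {w2}; q -> not p there: w2:T. ✓
w4: successors {w2, w4}; q -> not p there: w2:T, w4:T. ✓
w5: successors {w0}; q -> not p there: w0:T. ✓
Satisfying worlds: {w3, w4, w5}.

3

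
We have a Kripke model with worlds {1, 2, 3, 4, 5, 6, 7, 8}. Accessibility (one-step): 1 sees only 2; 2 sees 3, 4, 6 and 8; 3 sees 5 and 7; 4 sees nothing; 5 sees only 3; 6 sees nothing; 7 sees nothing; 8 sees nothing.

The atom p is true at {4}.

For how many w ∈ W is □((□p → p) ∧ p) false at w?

4

1: successors {2}; (□p → p) ∧ p there: 2:F. ✗
2: successors {3, 4, 6, 8}; (□p → p) ∧ p there: 3:F, 4:T, 6:F, 8:F. ✗
3: successors {5, 7}; (□p → p) ∧ p there: 5:F, 7:F. ✗
4: no successors, so □((□p → p) ∧ p) holds vacuously. ✓
5: successors {3}; (□p → p) ∧ p there: 3:F. ✗
6: no successors, so □((□p → p) ∧ p) holds vacuously. ✓
7: no successors, so □((□p → p) ∧ p) holds vacuously. ✓
8: no successors, so □((□p → p) ∧ p) holds vacuously. ✓
Satisfying worlds: {4, 6, 7, 8}.
So □((□p → p) ∧ p) fails at the other 4 worlds.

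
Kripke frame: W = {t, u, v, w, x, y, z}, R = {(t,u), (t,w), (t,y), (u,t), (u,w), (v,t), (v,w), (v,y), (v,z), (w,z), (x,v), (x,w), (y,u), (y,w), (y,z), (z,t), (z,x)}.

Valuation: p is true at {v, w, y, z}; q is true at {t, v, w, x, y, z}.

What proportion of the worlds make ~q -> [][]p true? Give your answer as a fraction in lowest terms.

t: ~q is F, [][]p is F. ✓
u: ~q is T, [][]p is F. ✗
v: ~q is F, [][]p is F. ✓
w: ~q is F, [][]p is F. ✓
x: ~q is F, [][]p is F. ✓
y: ~q is F, [][]p is F. ✓
z: ~q is F, [][]p is F. ✓
That's 6 of 7 worlds, so 6/7.

6/7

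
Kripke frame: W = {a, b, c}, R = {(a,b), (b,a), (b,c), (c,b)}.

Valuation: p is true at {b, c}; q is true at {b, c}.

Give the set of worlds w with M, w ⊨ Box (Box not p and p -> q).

{a, b, c}

a: successors {b}; Box not p and p -> q there: b:T. ✓
b: successors {a, c}; Box not p and p -> q there: a:T, c:T. ✓
c: successors {b}; Box not p and p -> q there: b:T. ✓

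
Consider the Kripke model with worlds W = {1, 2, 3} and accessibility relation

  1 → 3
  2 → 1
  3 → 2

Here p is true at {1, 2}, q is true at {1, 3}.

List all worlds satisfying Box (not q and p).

1: successors {3}; not q and p there: 3:F. ✗
2: successors {1}; not q and p there: 1:F. ✗
3: successors {2}; not q and p there: 2:T. ✓

{3}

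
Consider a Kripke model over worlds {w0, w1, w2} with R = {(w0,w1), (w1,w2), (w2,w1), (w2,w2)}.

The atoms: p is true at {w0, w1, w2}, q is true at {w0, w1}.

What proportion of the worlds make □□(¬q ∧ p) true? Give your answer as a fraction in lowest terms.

1/3

w0: successors {w1}; □(¬q ∧ p) there: w1:T. ✓
w1: successors {w2}; □(¬q ∧ p) there: w2:F. ✗
w2: successors {w1, w2}; □(¬q ∧ p) there: w1:T, w2:F. ✗
That's 1 of 3 worlds, so 1/3.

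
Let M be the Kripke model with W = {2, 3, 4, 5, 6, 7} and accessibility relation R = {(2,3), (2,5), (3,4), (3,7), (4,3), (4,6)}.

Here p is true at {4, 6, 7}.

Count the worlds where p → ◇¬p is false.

2: p is F, ◇¬p is T. ✓
3: p is F, ◇¬p is F. ✓
4: p is T, ◇¬p is T. ✓
5: p is F, ◇¬p is F. ✓
6: p is T, ◇¬p is F. ✗
7: p is T, ◇¬p is F. ✗
Satisfying worlds: {2, 3, 4, 5}.
So p → ◇¬p fails at the other 2 worlds.

2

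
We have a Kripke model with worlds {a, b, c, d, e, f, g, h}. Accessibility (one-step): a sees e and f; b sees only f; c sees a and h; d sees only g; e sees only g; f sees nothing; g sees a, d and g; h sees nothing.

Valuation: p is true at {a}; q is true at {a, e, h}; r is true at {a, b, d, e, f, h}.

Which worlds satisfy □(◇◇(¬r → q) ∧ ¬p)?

{d, e, f, h}

a: successors {e, f}; ◇◇(¬r → q) ∧ ¬p there: e:T, f:F. ✗
b: successors {f}; ◇◇(¬r → q) ∧ ¬p there: f:F. ✗
c: successors {a, h}; ◇◇(¬r → q) ∧ ¬p there: a:F, h:F. ✗
d: successors {g}; ◇◇(¬r → q) ∧ ¬p there: g:T. ✓
e: successors {g}; ◇◇(¬r → q) ∧ ¬p there: g:T. ✓
f: no successors, so □(◇◇(¬r → q) ∧ ¬p) holds vacuously. ✓
g: successors {a, d, g}; ◇◇(¬r → q) ∧ ¬p there: a:F, d:T, g:T. ✗
h: no successors, so □(◇◇(¬r → q) ∧ ¬p) holds vacuously. ✓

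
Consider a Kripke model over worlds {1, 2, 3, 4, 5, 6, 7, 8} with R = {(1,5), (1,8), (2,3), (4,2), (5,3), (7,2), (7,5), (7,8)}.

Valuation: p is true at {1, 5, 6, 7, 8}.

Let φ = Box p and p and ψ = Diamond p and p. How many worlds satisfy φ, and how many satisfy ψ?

For Box p and p:
1: Box p is T, p is T. ✓
2: Box p is F, p is F. ✗
3: Box p is T, p is F. ✗
4: Box p is F, p is F. ✗
5: Box p is F, p is T. ✗
6: Box p is T, p is T. ✓
7: Box p is F, p is T. ✗
8: Box p is T, p is T. ✓
— 3 worlds.
For Diamond p and p:
1: Diamond p is T, p is T. ✓
2: Diamond p is F, p is F. ✗
3: Diamond p is F, p is F. ✗
4: Diamond p is F, p is F. ✗
5: Diamond p is F, p is T. ✗
6: Diamond p is F, p is T. ✗
7: Diamond p is T, p is T. ✓
8: Diamond p is F, p is T. ✗
— 2 worlds.

3 and 2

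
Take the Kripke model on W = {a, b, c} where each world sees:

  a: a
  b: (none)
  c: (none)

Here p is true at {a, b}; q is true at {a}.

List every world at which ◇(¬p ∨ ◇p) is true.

{a}

a: successors {a}; ¬p ∨ ◇p there: a:T. ✓
b: no successors, so ◇(¬p ∨ ◇p) fails. ✗
c: no successors, so ◇(¬p ∨ ◇p) fails. ✗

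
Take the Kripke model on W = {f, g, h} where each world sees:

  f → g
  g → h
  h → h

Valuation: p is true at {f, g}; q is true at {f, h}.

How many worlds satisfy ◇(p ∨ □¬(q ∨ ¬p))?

f: successors {g}; p ∨ □¬(q ∨ ¬p) there: g:T. ✓
g: successors {h}; p ∨ □¬(q ∨ ¬p) there: h:F. ✗
h: successors {h}; p ∨ □¬(q ∨ ¬p) there: h:F. ✗
Satisfying worlds: {f}.

1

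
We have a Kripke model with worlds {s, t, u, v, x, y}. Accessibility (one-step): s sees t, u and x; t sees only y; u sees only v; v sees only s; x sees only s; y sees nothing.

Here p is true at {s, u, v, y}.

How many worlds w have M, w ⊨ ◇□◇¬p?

s: successors {t, u, x}; □◇¬p there: t:F, u:F, x:T. ✓
t: successors {y}; □◇¬p there: y:T. ✓
u: successors {v}; □◇¬p there: v:T. ✓
v: successors {s}; □◇¬p there: s:F. ✗
x: successors {s}; □◇¬p there: s:F. ✗
y: no successors, so ◇□◇¬p fails. ✗
Satisfying worlds: {s, t, u}.

3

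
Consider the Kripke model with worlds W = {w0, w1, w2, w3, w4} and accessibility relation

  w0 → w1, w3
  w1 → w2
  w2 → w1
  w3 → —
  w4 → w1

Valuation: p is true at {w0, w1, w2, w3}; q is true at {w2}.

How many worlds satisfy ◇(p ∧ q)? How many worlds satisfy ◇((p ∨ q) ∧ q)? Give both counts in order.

1 and 1

For ◇(p ∧ q):
w0: successors {w1, w3}; p ∧ q there: w1:F, w3:F. ✗
w1: successors {w2}; p ∧ q there: w2:T. ✓
w2: successors {w1}; p ∧ q there: w1:F. ✗
w3: no successors, so ◇(p ∧ q) fails. ✗
w4: successors {w1}; p ∧ q there: w1:F. ✗
— 1 world.
For ◇((p ∨ q) ∧ q):
w0: successors {w1, w3}; (p ∨ q) ∧ q there: w1:F, w3:F. ✗
w1: successors {w2}; (p ∨ q) ∧ q there: w2:T. ✓
w2: successors {w1}; (p ∨ q) ∧ q there: w1:F. ✗
w3: no successors, so ◇((p ∨ q) ∧ q) fails. ✗
w4: successors {w1}; (p ∨ q) ∧ q there: w1:F. ✗
— 1 world.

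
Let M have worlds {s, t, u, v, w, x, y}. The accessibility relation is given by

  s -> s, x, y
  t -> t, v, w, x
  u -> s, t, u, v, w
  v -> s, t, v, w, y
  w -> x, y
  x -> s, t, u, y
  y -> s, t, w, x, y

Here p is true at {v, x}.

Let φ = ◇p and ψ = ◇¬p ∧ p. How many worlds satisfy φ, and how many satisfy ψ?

6 and 2

For ◇p:
s: successors {s, x, y}; p there: s:F, x:T, y:F. ✓
t: successors {t, v, w, x}; p there: t:F, v:T, w:F, x:T. ✓
u: successors {s, t, u, v, w}; p there: s:F, t:F, u:F, v:T, w:F. ✓
v: successors {s, t, v, w, y}; p there: s:F, t:F, v:T, w:F, y:F. ✓
w: successors {x, y}; p there: x:T, y:F. ✓
x: successors {s, t, u, y}; p there: s:F, t:F, u:F, y:F. ✗
y: successors {s, t, w, x, y}; p there: s:F, t:F, w:F, x:T, y:F. ✓
— 6 worlds.
For ◇¬p ∧ p:
s: ◇¬p is T, p is F. ✗
t: ◇¬p is T, p is F. ✗
u: ◇¬p is T, p is F. ✗
v: ◇¬p is T, p is T. ✓
w: ◇¬p is T, p is F. ✗
x: ◇¬p is T, p is T. ✓
y: ◇¬p is T, p is F. ✗
— 2 worlds.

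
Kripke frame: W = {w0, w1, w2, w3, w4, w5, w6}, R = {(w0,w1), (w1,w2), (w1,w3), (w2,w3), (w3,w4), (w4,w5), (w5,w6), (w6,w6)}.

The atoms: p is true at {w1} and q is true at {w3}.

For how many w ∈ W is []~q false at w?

w0: successors {w1}; ~q there: w1:T. ✓
w1: successors {w2, w3}; ~q there: w2:T, w3:F. ✗
w2: successors {w3}; ~q there: w3:F. ✗
w3: successors {w4}; ~q there: w4:T. ✓
w4: successors {w5}; ~q there: w5:T. ✓
w5: successors {w6}; ~q there: w6:T. ✓
w6: successors {w6}; ~q there: w6:T. ✓
Satisfying worlds: {w0, w3, w4, w5, w6}.
So []~q fails at the other 2 worlds.

2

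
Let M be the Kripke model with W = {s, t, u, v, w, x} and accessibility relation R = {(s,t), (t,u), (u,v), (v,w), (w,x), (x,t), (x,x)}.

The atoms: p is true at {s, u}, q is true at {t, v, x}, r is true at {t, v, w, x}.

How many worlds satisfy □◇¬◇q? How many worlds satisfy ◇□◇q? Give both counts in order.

For □◇¬◇q:
s: successors {t}; ◇¬◇q there: t:F. ✗
t: successors {u}; ◇¬◇q there: u:T. ✓
u: successors {v}; ◇¬◇q there: v:F. ✗
v: successors {w}; ◇¬◇q there: w:F. ✗
w: successors {x}; ◇¬◇q there: x:T. ✓
x: successors {t, x}; ◇¬◇q there: t:F, x:T. ✗
— 2 worlds.
For ◇□◇q:
s: successors {t}; □◇q there: t:T. ✓
t: successors {u}; □◇q there: u:F. ✗
u: successors {v}; □◇q there: v:T. ✓
v: successors {w}; □◇q there: w:T. ✓
w: successors {x}; □◇q there: x:F. ✗
x: successors {t, x}; □◇q there: t:T, x:F. ✓
— 4 worlds.

2 and 4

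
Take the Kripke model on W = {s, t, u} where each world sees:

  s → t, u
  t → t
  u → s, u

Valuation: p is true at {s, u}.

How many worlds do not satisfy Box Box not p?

s: successors {t, u}; Box not p there: t:T, u:F. ✗
t: successors {t}; Box not p there: t:T. ✓
u: successors {s, u}; Box not p there: s:F, u:F. ✗
Satisfying worlds: {t}.
So Box Box not p fails at the other 2 worlds.

2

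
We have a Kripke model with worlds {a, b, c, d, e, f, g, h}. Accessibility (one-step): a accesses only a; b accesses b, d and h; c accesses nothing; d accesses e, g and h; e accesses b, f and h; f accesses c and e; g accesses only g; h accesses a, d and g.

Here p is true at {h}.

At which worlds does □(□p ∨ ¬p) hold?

a: successors {a}; □p ∨ ¬p there: a:T. ✓
b: successors {b, d, h}; □p ∨ ¬p there: b:T, d:T, h:F. ✗
c: no successors, so □(□p ∨ ¬p) holds vacuously. ✓
d: successors {e, g, h}; □p ∨ ¬p there: e:T, g:T, h:F. ✗
e: successors {b, f, h}; □p ∨ ¬p there: b:T, f:T, h:F. ✗
f: successors {c, e}; □p ∨ ¬p there: c:T, e:T. ✓
g: successors {g}; □p ∨ ¬p there: g:T. ✓
h: successors {a, d, g}; □p ∨ ¬p there: a:T, d:T, g:T. ✓

{a, c, f, g, h}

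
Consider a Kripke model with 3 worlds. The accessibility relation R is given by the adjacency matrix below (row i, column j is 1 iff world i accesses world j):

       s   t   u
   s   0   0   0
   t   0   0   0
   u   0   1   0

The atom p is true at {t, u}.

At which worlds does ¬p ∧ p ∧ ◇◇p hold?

s: ¬p is T, p ∧ ◇◇p is F. ✗
t: ¬p is F, p ∧ ◇◇p is F. ✗
u: ¬p is F, p ∧ ◇◇p is F. ✗

∅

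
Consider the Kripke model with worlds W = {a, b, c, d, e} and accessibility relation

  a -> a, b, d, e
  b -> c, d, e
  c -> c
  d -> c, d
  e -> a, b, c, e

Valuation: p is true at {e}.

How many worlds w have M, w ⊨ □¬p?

2

a: successors {a, b, d, e}; ¬p there: a:T, b:T, d:T, e:F. ✗
b: successors {c, d, e}; ¬p there: c:T, d:T, e:F. ✗
c: successors {c}; ¬p there: c:T. ✓
d: successors {c, d}; ¬p there: c:T, d:T. ✓
e: successors {a, b, c, e}; ¬p there: a:T, b:T, c:T, e:F. ✗
Satisfying worlds: {c, d}.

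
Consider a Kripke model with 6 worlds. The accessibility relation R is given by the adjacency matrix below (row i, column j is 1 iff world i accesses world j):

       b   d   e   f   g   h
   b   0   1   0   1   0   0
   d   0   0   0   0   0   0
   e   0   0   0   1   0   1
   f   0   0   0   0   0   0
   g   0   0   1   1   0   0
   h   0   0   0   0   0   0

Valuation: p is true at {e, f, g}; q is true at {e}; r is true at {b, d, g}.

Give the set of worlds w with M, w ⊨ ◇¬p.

b: successors {d, f}; ¬p there: d:T, f:F. ✓
d: no successors, so ◇¬p fails. ✗
e: successors {f, h}; ¬p there: f:F, h:T. ✓
f: no successors, so ◇¬p fails. ✗
g: successors {e, f}; ¬p there: e:F, f:F. ✗
h: no successors, so ◇¬p fails. ✗

{b, e}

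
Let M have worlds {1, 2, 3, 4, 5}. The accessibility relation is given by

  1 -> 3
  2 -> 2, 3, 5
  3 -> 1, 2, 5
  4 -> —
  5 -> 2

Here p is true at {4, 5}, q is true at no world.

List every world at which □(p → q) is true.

1: successors {3}; p → q there: 3:T. ✓
2: successors {2, 3, 5}; p → q there: 2:T, 3:T, 5:F. ✗
3: successors {1, 2, 5}; p → q there: 1:T, 2:T, 5:F. ✗
4: no successors, so □(p → q) holds vacuously. ✓
5: successors {2}; p → q there: 2:T. ✓

{1, 4, 5}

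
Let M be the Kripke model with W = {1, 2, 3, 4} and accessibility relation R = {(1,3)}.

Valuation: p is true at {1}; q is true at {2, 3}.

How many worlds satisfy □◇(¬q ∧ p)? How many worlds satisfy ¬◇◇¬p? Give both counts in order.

For □◇(¬q ∧ p):
1: successors {3}; ◇(¬q ∧ p) there: 3:F. ✗
2: no successors, so □◇(¬q ∧ p) holds vacuously. ✓
3: no successors, so □◇(¬q ∧ p) holds vacuously. ✓
4: no successors, so □◇(¬q ∧ p) holds vacuously. ✓
— 3 worlds.
For ¬◇◇¬p:
1: ◇◇¬p is F. ✓
2: ◇◇¬p is F. ✓
3: ◇◇¬p is F. ✓
4: ◇◇¬p is F. ✓
— 4 worlds.

3 and 4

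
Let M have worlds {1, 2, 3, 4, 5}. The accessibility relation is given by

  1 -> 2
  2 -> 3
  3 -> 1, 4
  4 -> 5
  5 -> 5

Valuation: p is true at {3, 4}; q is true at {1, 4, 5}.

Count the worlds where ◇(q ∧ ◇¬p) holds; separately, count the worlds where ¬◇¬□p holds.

For ◇(q ∧ ◇¬p):
1: successors {2}; q ∧ ◇¬p there: 2:F. ✗
2: successors {3}; q ∧ ◇¬p there: 3:F. ✗
3: successors {1, 4}; q ∧ ◇¬p there: 1:T, 4:T. ✓
4: successors {5}; q ∧ ◇¬p there: 5:T. ✓
5: successors {5}; q ∧ ◇¬p there: 5:T. ✓
— 3 worlds.
For ¬◇¬□p:
1: ◇¬□p is F. ✓
2: ◇¬□p is T. ✗
3: ◇¬□p is T. ✗
4: ◇¬□p is T. ✗
5: ◇¬□p is T. ✗
— 1 world.

3 and 1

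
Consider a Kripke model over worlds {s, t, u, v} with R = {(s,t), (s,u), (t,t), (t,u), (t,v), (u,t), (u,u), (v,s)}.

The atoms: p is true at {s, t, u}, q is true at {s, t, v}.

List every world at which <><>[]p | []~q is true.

{s, t, u, v}

s: <><>[]p is T, []~q is F. ✓
t: <><>[]p is T, []~q is F. ✓
u: <><>[]p is T, []~q is F. ✓
v: <><>[]p is T, []~q is F. ✓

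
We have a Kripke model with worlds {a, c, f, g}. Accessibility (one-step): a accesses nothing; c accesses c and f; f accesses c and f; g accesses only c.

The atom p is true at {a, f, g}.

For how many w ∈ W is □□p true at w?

a: no successors, so □□p holds vacuously. ✓
c: successors {c, f}; □p there: c:F, f:F. ✗
f: successors {c, f}; □p there: c:F, f:F. ✗
g: successors {c}; □p there: c:F. ✗
Satisfying worlds: {a}.

1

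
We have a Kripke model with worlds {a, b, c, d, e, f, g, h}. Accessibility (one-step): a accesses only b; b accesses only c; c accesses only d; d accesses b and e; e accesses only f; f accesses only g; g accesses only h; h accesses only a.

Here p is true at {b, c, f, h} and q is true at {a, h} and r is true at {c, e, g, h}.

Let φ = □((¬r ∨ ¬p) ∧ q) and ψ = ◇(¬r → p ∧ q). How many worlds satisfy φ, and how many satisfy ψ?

1 and 4

For □((¬r ∨ ¬p) ∧ q):
a: successors {b}; (¬r ∨ ¬p) ∧ q there: b:F. ✗
b: successors {c}; (¬r ∨ ¬p) ∧ q there: c:F. ✗
c: successors {d}; (¬r ∨ ¬p) ∧ q there: d:F. ✗
d: successors {b, e}; (¬r ∨ ¬p) ∧ q there: b:F, e:F. ✗
e: successors {f}; (¬r ∨ ¬p) ∧ q there: f:F. ✗
f: successors {g}; (¬r ∨ ¬p) ∧ q there: g:F. ✗
g: successors {h}; (¬r ∨ ¬p) ∧ q there: h:F. ✗
h: successors {a}; (¬r ∨ ¬p) ∧ q there: a:T. ✓
— 1 world.
For ◇(¬r → p ∧ q):
a: successors {b}; ¬r → p ∧ q there: b:F. ✗
b: successors {c}; ¬r → p ∧ q there: c:T. ✓
c: successors {d}; ¬r → p ∧ q there: d:F. ✗
d: successors {b, e}; ¬r → p ∧ q there: b:F, e:T. ✓
e: successors {f}; ¬r → p ∧ q there: f:F. ✗
f: successors {g}; ¬r → p ∧ q there: g:T. ✓
g: successors {h}; ¬r → p ∧ q there: h:T. ✓
h: successors {a}; ¬r → p ∧ q there: a:F. ✗
— 4 worlds.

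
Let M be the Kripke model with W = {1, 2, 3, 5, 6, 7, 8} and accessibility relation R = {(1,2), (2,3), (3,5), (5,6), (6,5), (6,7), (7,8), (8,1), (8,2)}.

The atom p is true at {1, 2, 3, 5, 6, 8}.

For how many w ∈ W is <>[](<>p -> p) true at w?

6

1: successors {2}; [](<>p -> p) there: 2:T. ✓
2: successors {3}; [](<>p -> p) there: 3:T. ✓
3: successors {5}; [](<>p -> p) there: 5:T. ✓
5: successors {6}; [](<>p -> p) there: 6:F. ✗
6: successors {5, 7}; [](<>p -> p) there: 5:T, 7:T. ✓
7: successors {8}; [](<>p -> p) there: 8:T. ✓
8: successors {1, 2}; [](<>p -> p) there: 1:T, 2:T. ✓
Satisfying worlds: {1, 2, 3, 6, 7, 8}.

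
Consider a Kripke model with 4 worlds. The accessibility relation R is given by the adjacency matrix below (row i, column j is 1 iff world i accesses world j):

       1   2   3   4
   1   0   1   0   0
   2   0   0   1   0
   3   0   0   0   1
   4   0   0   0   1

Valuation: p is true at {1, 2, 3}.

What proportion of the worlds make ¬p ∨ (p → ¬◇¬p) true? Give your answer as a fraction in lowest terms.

1: ¬p is F, p → ¬◇¬p is T. ✓
2: ¬p is F, p → ¬◇¬p is T. ✓
3: ¬p is F, p → ¬◇¬p is F. ✗
4: ¬p is T, p → ¬◇¬p is T. ✓
That's 3 of 4 worlds, so 3/4.

3/4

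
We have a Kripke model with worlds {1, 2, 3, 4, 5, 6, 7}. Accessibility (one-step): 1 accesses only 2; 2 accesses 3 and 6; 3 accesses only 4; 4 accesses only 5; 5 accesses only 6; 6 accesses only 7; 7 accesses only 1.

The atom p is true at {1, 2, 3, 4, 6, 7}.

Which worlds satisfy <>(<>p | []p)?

{1, 2, 4, 5, 6, 7}

1: successors {2}; <>p | []p there: 2:T. ✓
2: successors {3, 6}; <>p | []p there: 3:T, 6:T. ✓
3: successors {4}; <>p | []p there: 4:F. ✗
4: successors {5}; <>p | []p there: 5:T. ✓
5: successors {6}; <>p | []p there: 6:T. ✓
6: successors {7}; <>p | []p there: 7:T. ✓
7: successors {1}; <>p | []p there: 1:T. ✓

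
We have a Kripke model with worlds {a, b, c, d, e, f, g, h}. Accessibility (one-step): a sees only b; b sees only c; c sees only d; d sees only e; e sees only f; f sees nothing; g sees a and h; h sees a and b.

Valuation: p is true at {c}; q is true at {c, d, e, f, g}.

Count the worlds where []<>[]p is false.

a: successors {b}; <>[]p there: b:F. ✗
b: successors {c}; <>[]p there: c:F. ✗
c: successors {d}; <>[]p there: d:F. ✗
d: successors {e}; <>[]p there: e:T. ✓
e: successors {f}; <>[]p there: f:F. ✗
f: no successors, so []<>[]p holds vacuously. ✓
g: successors {a, h}; <>[]p there: a:T, h:T. ✓
h: successors {a, b}; <>[]p there: a:T, b:F. ✗
Satisfying worlds: {d, f, g}.
So []<>[]p fails at the other 5 worlds.

5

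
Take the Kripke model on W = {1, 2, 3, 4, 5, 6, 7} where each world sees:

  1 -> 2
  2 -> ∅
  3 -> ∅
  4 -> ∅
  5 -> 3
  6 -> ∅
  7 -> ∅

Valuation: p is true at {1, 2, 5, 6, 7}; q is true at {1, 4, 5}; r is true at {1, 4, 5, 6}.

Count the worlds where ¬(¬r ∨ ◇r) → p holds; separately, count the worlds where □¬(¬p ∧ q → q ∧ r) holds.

6 and 5

For ¬(¬r ∨ ◇r) → p:
1: ¬(¬r ∨ ◇r) is T, p is T. ✓
2: ¬(¬r ∨ ◇r) is F, p is T. ✓
3: ¬(¬r ∨ ◇r) is F, p is F. ✓
4: ¬(¬r ∨ ◇r) is T, p is F. ✗
5: ¬(¬r ∨ ◇r) is T, p is T. ✓
6: ¬(¬r ∨ ◇r) is T, p is T. ✓
7: ¬(¬r ∨ ◇r) is F, p is T. ✓
— 6 worlds.
For □¬(¬p ∧ q → q ∧ r):
1: successors {2}; ¬(¬p ∧ q → q ∧ r) there: 2:F. ✗
2: no successors, so □¬(¬p ∧ q → q ∧ r) holds vacuously. ✓
3: no successors, so □¬(¬p ∧ q → q ∧ r) holds vacuously. ✓
4: no successors, so □¬(¬p ∧ q → q ∧ r) holds vacuously. ✓
5: successors {3}; ¬(¬p ∧ q → q ∧ r) there: 3:F. ✗
6: no successors, so □¬(¬p ∧ q → q ∧ r) holds vacuously. ✓
7: no successors, so □¬(¬p ∧ q → q ∧ r) holds vacuously. ✓
— 5 worlds.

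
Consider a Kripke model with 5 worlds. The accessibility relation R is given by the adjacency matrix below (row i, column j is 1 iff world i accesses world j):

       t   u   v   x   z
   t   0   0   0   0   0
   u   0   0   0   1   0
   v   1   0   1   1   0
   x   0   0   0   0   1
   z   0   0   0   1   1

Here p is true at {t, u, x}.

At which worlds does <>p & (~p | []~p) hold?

t: <>p is F, ~p | []~p is T. ✗
u: <>p is T, ~p | []~p is F. ✗
v: <>p is T, ~p | []~p is T. ✓
x: <>p is F, ~p | []~p is T. ✗
z: <>p is T, ~p | []~p is T. ✓

{v, z}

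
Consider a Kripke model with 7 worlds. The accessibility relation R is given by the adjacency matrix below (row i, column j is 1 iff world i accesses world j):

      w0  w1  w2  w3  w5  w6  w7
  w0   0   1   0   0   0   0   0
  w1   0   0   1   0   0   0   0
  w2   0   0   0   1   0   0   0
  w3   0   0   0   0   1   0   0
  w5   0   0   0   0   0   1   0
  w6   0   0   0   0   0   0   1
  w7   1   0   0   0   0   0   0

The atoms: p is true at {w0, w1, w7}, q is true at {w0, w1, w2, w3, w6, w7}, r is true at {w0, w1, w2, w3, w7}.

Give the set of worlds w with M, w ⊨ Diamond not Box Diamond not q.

w0: successors {w1}; not Box Diamond not q there: w1:T. ✓
w1: successors {w2}; not Box Diamond not q there: w2:F. ✗
w2: successors {w3}; not Box Diamond not q there: w3:T. ✓
w3: successors {w5}; not Box Diamond not q there: w5:T. ✓
w5: successors {w6}; not Box Diamond not q there: w6:T. ✓
w6: successors {w7}; not Box Diamond not q there: w7:T. ✓
w7: successors {w0}; not Box Diamond not q there: w0:T. ✓

{w0, w2, w3, w5, w6, w7}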